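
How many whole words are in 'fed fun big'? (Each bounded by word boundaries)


Word boundaries (\b) mark the start/end of each word.
Text: 'fed fun big'
Splitting by whitespace:
  Word 1: 'fed'
  Word 2: 'fun'
  Word 3: 'big'
Total whole words: 3

3


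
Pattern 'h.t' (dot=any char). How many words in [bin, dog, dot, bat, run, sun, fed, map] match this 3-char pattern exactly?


Pattern 'h.t' means: starts with 'h', any single char, ends with 't'.
Checking each word (must be exactly 3 chars):
  'bin' (len=3): no
  'dog' (len=3): no
  'dot' (len=3): no
  'bat' (len=3): no
  'run' (len=3): no
  'sun' (len=3): no
  'fed' (len=3): no
  'map' (len=3): no
Matching words: []
Total: 0

0


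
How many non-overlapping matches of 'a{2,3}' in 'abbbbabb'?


Pattern 'a{2,3}' matches between 2 and 3 consecutive a's (greedy).
String: 'abbbbabb'
Finding runs of a's and applying greedy matching:
  Run at pos 0: 'a' (length 1)
  Run at pos 5: 'a' (length 1)
Matches: []
Count: 0

0


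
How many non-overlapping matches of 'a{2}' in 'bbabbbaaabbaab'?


Pattern 'a{2}' matches exactly 2 consecutive a's (greedy, non-overlapping).
String: 'bbabbbaaabbaab'
Scanning for runs of a's:
  Run at pos 2: 'a' (length 1) -> 0 match(es)
  Run at pos 6: 'aaa' (length 3) -> 1 match(es)
  Run at pos 11: 'aa' (length 2) -> 1 match(es)
Matches found: ['aa', 'aa']
Total: 2

2


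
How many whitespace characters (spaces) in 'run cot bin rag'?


\s matches whitespace characters (spaces, tabs, etc.).
Text: 'run cot bin rag'
This text has 4 words separated by spaces.
Number of spaces = number of words - 1 = 4 - 1 = 3

3


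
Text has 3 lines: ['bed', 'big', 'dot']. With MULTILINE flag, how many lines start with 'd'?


With MULTILINE flag, ^ matches the start of each line.
Lines: ['bed', 'big', 'dot']
Checking which lines start with 'd':
  Line 1: 'bed' -> no
  Line 2: 'big' -> no
  Line 3: 'dot' -> MATCH
Matching lines: ['dot']
Count: 1

1


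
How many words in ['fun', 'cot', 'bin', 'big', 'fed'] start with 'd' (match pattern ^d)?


Pattern ^d anchors to start of word. Check which words begin with 'd':
  'fun' -> no
  'cot' -> no
  'bin' -> no
  'big' -> no
  'fed' -> no
Matching words: []
Count: 0

0


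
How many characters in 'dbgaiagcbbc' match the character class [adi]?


Character class [adi] matches any of: {a, d, i}
Scanning string 'dbgaiagcbbc' character by character:
  pos 0: 'd' -> MATCH
  pos 1: 'b' -> no
  pos 2: 'g' -> no
  pos 3: 'a' -> MATCH
  pos 4: 'i' -> MATCH
  pos 5: 'a' -> MATCH
  pos 6: 'g' -> no
  pos 7: 'c' -> no
  pos 8: 'b' -> no
  pos 9: 'b' -> no
  pos 10: 'c' -> no
Total matches: 4

4


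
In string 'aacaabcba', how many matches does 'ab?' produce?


Pattern 'ab?' matches 'a' optionally followed by 'b'.
String: 'aacaabcba'
Scanning left to right for 'a' then checking next char:
  Match 1: 'a' (a not followed by b)
  Match 2: 'a' (a not followed by b)
  Match 3: 'a' (a not followed by b)
  Match 4: 'ab' (a followed by b)
  Match 5: 'a' (a not followed by b)
Total matches: 5

5


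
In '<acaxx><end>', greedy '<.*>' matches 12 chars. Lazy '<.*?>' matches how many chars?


Greedy '<.*>' tries to match as MUCH as possible.
Lazy '<.*?>' tries to match as LITTLE as possible.

String: '<acaxx><end>'
Greedy '<.*>' starts at first '<' and extends to the LAST '>': '<acaxx><end>' (12 chars)
Lazy '<.*?>' starts at first '<' and stops at the FIRST '>': '<acaxx>' (7 chars)

7


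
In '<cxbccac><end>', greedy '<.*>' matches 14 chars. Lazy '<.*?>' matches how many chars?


Greedy '<.*>' tries to match as MUCH as possible.
Lazy '<.*?>' tries to match as LITTLE as possible.

String: '<cxbccac><end>'
Greedy '<.*>' starts at first '<' and extends to the LAST '>': '<cxbccac><end>' (14 chars)
Lazy '<.*?>' starts at first '<' and stops at the FIRST '>': '<cxbccac>' (9 chars)

9


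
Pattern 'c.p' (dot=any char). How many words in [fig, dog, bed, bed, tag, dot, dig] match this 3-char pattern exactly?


Pattern 'c.p' means: starts with 'c', any single char, ends with 'p'.
Checking each word (must be exactly 3 chars):
  'fig' (len=3): no
  'dog' (len=3): no
  'bed' (len=3): no
  'bed' (len=3): no
  'tag' (len=3): no
  'dot' (len=3): no
  'dig' (len=3): no
Matching words: []
Total: 0

0


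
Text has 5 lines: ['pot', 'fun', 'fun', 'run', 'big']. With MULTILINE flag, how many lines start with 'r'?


With MULTILINE flag, ^ matches the start of each line.
Lines: ['pot', 'fun', 'fun', 'run', 'big']
Checking which lines start with 'r':
  Line 1: 'pot' -> no
  Line 2: 'fun' -> no
  Line 3: 'fun' -> no
  Line 4: 'run' -> MATCH
  Line 5: 'big' -> no
Matching lines: ['run']
Count: 1

1


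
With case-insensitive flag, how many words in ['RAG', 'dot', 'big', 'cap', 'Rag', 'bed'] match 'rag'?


Case-insensitive matching: compare each word's lowercase form to 'rag'.
  'RAG' -> lower='rag' -> MATCH
  'dot' -> lower='dot' -> no
  'big' -> lower='big' -> no
  'cap' -> lower='cap' -> no
  'Rag' -> lower='rag' -> MATCH
  'bed' -> lower='bed' -> no
Matches: ['RAG', 'Rag']
Count: 2

2


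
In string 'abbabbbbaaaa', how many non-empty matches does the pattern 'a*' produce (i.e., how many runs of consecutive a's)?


Pattern 'a*' matches zero or more a's. We want non-empty runs of consecutive a's.
String: 'abbabbbbaaaa'
Walking through the string to find runs of a's:
  Run 1: positions 0-0 -> 'a'
  Run 2: positions 3-3 -> 'a'
  Run 3: positions 8-11 -> 'aaaa'
Non-empty runs found: ['a', 'a', 'aaaa']
Count: 3

3


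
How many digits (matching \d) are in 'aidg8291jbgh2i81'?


\d matches any digit 0-9.
Scanning 'aidg8291jbgh2i81':
  pos 4: '8' -> DIGIT
  pos 5: '2' -> DIGIT
  pos 6: '9' -> DIGIT
  pos 7: '1' -> DIGIT
  pos 12: '2' -> DIGIT
  pos 14: '8' -> DIGIT
  pos 15: '1' -> DIGIT
Digits found: ['8', '2', '9', '1', '2', '8', '1']
Total: 7

7


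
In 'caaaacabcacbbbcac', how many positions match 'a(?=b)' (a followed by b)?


Lookahead 'a(?=b)' matches 'a' only when followed by 'b'.
String: 'caaaacabcacbbbcac'
Checking each position where char is 'a':
  pos 1: 'a' -> no (next='a')
  pos 2: 'a' -> no (next='a')
  pos 3: 'a' -> no (next='a')
  pos 4: 'a' -> no (next='c')
  pos 6: 'a' -> MATCH (next='b')
  pos 9: 'a' -> no (next='c')
  pos 15: 'a' -> no (next='c')
Matching positions: [6]
Count: 1

1


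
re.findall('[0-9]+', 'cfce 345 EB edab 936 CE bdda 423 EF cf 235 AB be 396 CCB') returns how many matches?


Pattern '[0-9]+' finds one or more digits.
Text: 'cfce 345 EB edab 936 CE bdda 423 EF cf 235 AB be 396 CCB'
Scanning for matches:
  Match 1: '345'
  Match 2: '936'
  Match 3: '423'
  Match 4: '235'
  Match 5: '396'
Total matches: 5

5


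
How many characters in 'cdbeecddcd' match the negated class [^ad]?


Negated class [^ad] matches any char NOT in {a, d}
Scanning 'cdbeecddcd':
  pos 0: 'c' -> MATCH
  pos 1: 'd' -> no (excluded)
  pos 2: 'b' -> MATCH
  pos 3: 'e' -> MATCH
  pos 4: 'e' -> MATCH
  pos 5: 'c' -> MATCH
  pos 6: 'd' -> no (excluded)
  pos 7: 'd' -> no (excluded)
  pos 8: 'c' -> MATCH
  pos 9: 'd' -> no (excluded)
Total matches: 6

6


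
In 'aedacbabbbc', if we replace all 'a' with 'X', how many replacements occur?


re.sub('a', 'X', text) replaces every occurrence of 'a' with 'X'.
Text: 'aedacbabbbc'
Scanning for 'a':
  pos 0: 'a' -> replacement #1
  pos 3: 'a' -> replacement #2
  pos 6: 'a' -> replacement #3
Total replacements: 3

3


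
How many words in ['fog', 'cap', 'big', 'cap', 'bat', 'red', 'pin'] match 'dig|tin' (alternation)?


Alternation 'dig|tin' matches either 'dig' or 'tin'.
Checking each word:
  'fog' -> no
  'cap' -> no
  'big' -> no
  'cap' -> no
  'bat' -> no
  'red' -> no
  'pin' -> no
Matches: []
Count: 0

0


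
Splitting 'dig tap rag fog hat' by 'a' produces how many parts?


Splitting by 'a' breaks the string at each occurrence of the separator.
Text: 'dig tap rag fog hat'
Parts after split:
  Part 1: 'dig t'
  Part 2: 'p r'
  Part 3: 'g fog h'
  Part 4: 't'
Total parts: 4

4


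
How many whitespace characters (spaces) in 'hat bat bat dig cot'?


\s matches whitespace characters (spaces, tabs, etc.).
Text: 'hat bat bat dig cot'
This text has 5 words separated by spaces.
Number of spaces = number of words - 1 = 5 - 1 = 4

4


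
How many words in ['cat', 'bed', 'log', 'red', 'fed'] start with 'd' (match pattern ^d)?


Pattern ^d anchors to start of word. Check which words begin with 'd':
  'cat' -> no
  'bed' -> no
  'log' -> no
  'red' -> no
  'fed' -> no
Matching words: []
Count: 0

0


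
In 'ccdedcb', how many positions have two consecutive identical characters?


Looking for consecutive identical characters in 'ccdedcb':
  pos 0-1: 'c' vs 'c' -> MATCH ('cc')
  pos 1-2: 'c' vs 'd' -> different
  pos 2-3: 'd' vs 'e' -> different
  pos 3-4: 'e' vs 'd' -> different
  pos 4-5: 'd' vs 'c' -> different
  pos 5-6: 'c' vs 'b' -> different
Consecutive identical pairs: ['cc']
Count: 1

1


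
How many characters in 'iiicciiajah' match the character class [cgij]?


Character class [cgij] matches any of: {c, g, i, j}
Scanning string 'iiicciiajah' character by character:
  pos 0: 'i' -> MATCH
  pos 1: 'i' -> MATCH
  pos 2: 'i' -> MATCH
  pos 3: 'c' -> MATCH
  pos 4: 'c' -> MATCH
  pos 5: 'i' -> MATCH
  pos 6: 'i' -> MATCH
  pos 7: 'a' -> no
  pos 8: 'j' -> MATCH
  pos 9: 'a' -> no
  pos 10: 'h' -> no
Total matches: 8

8


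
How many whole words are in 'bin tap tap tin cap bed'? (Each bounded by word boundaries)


Word boundaries (\b) mark the start/end of each word.
Text: 'bin tap tap tin cap bed'
Splitting by whitespace:
  Word 1: 'bin'
  Word 2: 'tap'
  Word 3: 'tap'
  Word 4: 'tin'
  Word 5: 'cap'
  Word 6: 'bed'
Total whole words: 6

6


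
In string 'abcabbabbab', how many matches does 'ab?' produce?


Pattern 'ab?' matches 'a' optionally followed by 'b'.
String: 'abcabbabbab'
Scanning left to right for 'a' then checking next char:
  Match 1: 'ab' (a followed by b)
  Match 2: 'ab' (a followed by b)
  Match 3: 'ab' (a followed by b)
  Match 4: 'ab' (a followed by b)
Total matches: 4

4


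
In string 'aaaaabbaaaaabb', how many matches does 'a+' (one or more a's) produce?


Pattern 'a+' matches one or more consecutive a's.
String: 'aaaaabbaaaaabb'
Scanning for runs of a:
  Match 1: 'aaaaa' (length 5)
  Match 2: 'aaaaa' (length 5)
Total matches: 2

2


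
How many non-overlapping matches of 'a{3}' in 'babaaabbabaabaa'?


Pattern 'a{3}' matches exactly 3 consecutive a's (greedy, non-overlapping).
String: 'babaaabbabaabaa'
Scanning for runs of a's:
  Run at pos 1: 'a' (length 1) -> 0 match(es)
  Run at pos 3: 'aaa' (length 3) -> 1 match(es)
  Run at pos 8: 'a' (length 1) -> 0 match(es)
  Run at pos 10: 'aa' (length 2) -> 0 match(es)
  Run at pos 13: 'aa' (length 2) -> 0 match(es)
Matches found: ['aaa']
Total: 1

1


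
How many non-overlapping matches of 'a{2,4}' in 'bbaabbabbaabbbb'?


Pattern 'a{2,4}' matches between 2 and 4 consecutive a's (greedy).
String: 'bbaabbabbaabbbb'
Finding runs of a's and applying greedy matching:
  Run at pos 2: 'aa' (length 2)
  Run at pos 6: 'a' (length 1)
  Run at pos 9: 'aa' (length 2)
Matches: ['aa', 'aa']
Count: 2

2


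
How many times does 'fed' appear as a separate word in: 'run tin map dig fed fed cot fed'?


Scanning each word for exact match 'fed':
  Word 1: 'run' -> no
  Word 2: 'tin' -> no
  Word 3: 'map' -> no
  Word 4: 'dig' -> no
  Word 5: 'fed' -> MATCH
  Word 6: 'fed' -> MATCH
  Word 7: 'cot' -> no
  Word 8: 'fed' -> MATCH
Total matches: 3

3


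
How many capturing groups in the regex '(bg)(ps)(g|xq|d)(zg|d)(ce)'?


To count capturing groups, count each '(' that starts a group.
Pattern: '(bg)(ps)(g|xq|d)(zg|d)(ce)'
Walking through the pattern:
  Position 0: '(' -> group #1
  Position 4: '(' -> group #2
  Position 8: '(' -> group #3
  Position 16: '(' -> group #4
  Position 22: '(' -> group #5
Total capturing groups: 5

5


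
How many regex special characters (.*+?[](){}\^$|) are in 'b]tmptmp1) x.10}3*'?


Regex special characters are: . * + ? [ ] ( ) { } \ ^ $ |
Scanning 'b]tmptmp1) x.10}3*':
  pos 1: ']' -> SPECIAL
  pos 9: ')' -> SPECIAL
  pos 12: '.' -> SPECIAL
  pos 15: '}' -> SPECIAL
  pos 17: '*' -> SPECIAL
Special chars found: [']', ')', '.', '}', '*']
Total: 5

5


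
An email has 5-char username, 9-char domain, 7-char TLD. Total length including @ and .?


An email address has format: username@domain.tld
Username length: 5
'@' character: 1
Domain length: 9
'.' character: 1
TLD length: 7
Total = 5 + 1 + 9 + 1 + 7 = 23

23


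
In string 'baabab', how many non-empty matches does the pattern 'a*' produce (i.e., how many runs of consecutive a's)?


Pattern 'a*' matches zero or more a's. We want non-empty runs of consecutive a's.
String: 'baabab'
Walking through the string to find runs of a's:
  Run 1: positions 1-2 -> 'aa'
  Run 2: positions 4-4 -> 'a'
Non-empty runs found: ['aa', 'a']
Count: 2

2


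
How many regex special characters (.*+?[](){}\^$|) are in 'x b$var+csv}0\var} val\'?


Regex special characters are: . * + ? [ ] ( ) { } \ ^ $ |
Scanning 'x b$var+csv}0\var} val\':
  pos 3: '$' -> SPECIAL
  pos 7: '+' -> SPECIAL
  pos 11: '}' -> SPECIAL
  pos 13: '\' -> SPECIAL
  pos 17: '}' -> SPECIAL
  pos 22: '\' -> SPECIAL
Special chars found: ['$', '+', '}', '\\', '}', '\\']
Total: 6

6


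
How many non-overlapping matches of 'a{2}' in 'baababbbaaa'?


Pattern 'a{2}' matches exactly 2 consecutive a's (greedy, non-overlapping).
String: 'baababbbaaa'
Scanning for runs of a's:
  Run at pos 1: 'aa' (length 2) -> 1 match(es)
  Run at pos 4: 'a' (length 1) -> 0 match(es)
  Run at pos 8: 'aaa' (length 3) -> 1 match(es)
Matches found: ['aa', 'aa']
Total: 2

2


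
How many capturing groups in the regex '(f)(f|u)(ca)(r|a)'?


To count capturing groups, count each '(' that starts a group.
Pattern: '(f)(f|u)(ca)(r|a)'
Walking through the pattern:
  Position 0: '(' -> group #1
  Position 3: '(' -> group #2
  Position 8: '(' -> group #3
  Position 12: '(' -> group #4
Total capturing groups: 4

4


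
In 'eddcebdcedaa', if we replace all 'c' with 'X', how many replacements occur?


re.sub('c', 'X', text) replaces every occurrence of 'c' with 'X'.
Text: 'eddcebdcedaa'
Scanning for 'c':
  pos 3: 'c' -> replacement #1
  pos 7: 'c' -> replacement #2
Total replacements: 2

2


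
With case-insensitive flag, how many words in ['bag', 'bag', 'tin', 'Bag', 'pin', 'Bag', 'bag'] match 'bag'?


Case-insensitive matching: compare each word's lowercase form to 'bag'.
  'bag' -> lower='bag' -> MATCH
  'bag' -> lower='bag' -> MATCH
  'tin' -> lower='tin' -> no
  'Bag' -> lower='bag' -> MATCH
  'pin' -> lower='pin' -> no
  'Bag' -> lower='bag' -> MATCH
  'bag' -> lower='bag' -> MATCH
Matches: ['bag', 'bag', 'Bag', 'Bag', 'bag']
Count: 5

5


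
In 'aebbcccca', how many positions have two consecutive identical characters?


Looking for consecutive identical characters in 'aebbcccca':
  pos 0-1: 'a' vs 'e' -> different
  pos 1-2: 'e' vs 'b' -> different
  pos 2-3: 'b' vs 'b' -> MATCH ('bb')
  pos 3-4: 'b' vs 'c' -> different
  pos 4-5: 'c' vs 'c' -> MATCH ('cc')
  pos 5-6: 'c' vs 'c' -> MATCH ('cc')
  pos 6-7: 'c' vs 'c' -> MATCH ('cc')
  pos 7-8: 'c' vs 'a' -> different
Consecutive identical pairs: ['bb', 'cc', 'cc', 'cc']
Count: 4

4


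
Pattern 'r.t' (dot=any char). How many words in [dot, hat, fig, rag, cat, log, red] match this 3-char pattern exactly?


Pattern 'r.t' means: starts with 'r', any single char, ends with 't'.
Checking each word (must be exactly 3 chars):
  'dot' (len=3): no
  'hat' (len=3): no
  'fig' (len=3): no
  'rag' (len=3): no
  'cat' (len=3): no
  'log' (len=3): no
  'red' (len=3): no
Matching words: []
Total: 0

0


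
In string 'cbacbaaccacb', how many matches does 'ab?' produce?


Pattern 'ab?' matches 'a' optionally followed by 'b'.
String: 'cbacbaaccacb'
Scanning left to right for 'a' then checking next char:
  Match 1: 'a' (a not followed by b)
  Match 2: 'a' (a not followed by b)
  Match 3: 'a' (a not followed by b)
  Match 4: 'a' (a not followed by b)
Total matches: 4

4


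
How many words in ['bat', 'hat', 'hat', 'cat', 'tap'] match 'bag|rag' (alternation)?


Alternation 'bag|rag' matches either 'bag' or 'rag'.
Checking each word:
  'bat' -> no
  'hat' -> no
  'hat' -> no
  'cat' -> no
  'tap' -> no
Matches: []
Count: 0

0


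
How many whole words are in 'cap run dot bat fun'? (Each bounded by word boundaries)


Word boundaries (\b) mark the start/end of each word.
Text: 'cap run dot bat fun'
Splitting by whitespace:
  Word 1: 'cap'
  Word 2: 'run'
  Word 3: 'dot'
  Word 4: 'bat'
  Word 5: 'fun'
Total whole words: 5

5


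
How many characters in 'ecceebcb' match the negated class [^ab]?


Negated class [^ab] matches any char NOT in {a, b}
Scanning 'ecceebcb':
  pos 0: 'e' -> MATCH
  pos 1: 'c' -> MATCH
  pos 2: 'c' -> MATCH
  pos 3: 'e' -> MATCH
  pos 4: 'e' -> MATCH
  pos 5: 'b' -> no (excluded)
  pos 6: 'c' -> MATCH
  pos 7: 'b' -> no (excluded)
Total matches: 6

6


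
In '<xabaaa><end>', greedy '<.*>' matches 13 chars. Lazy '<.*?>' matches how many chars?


Greedy '<.*>' tries to match as MUCH as possible.
Lazy '<.*?>' tries to match as LITTLE as possible.

String: '<xabaaa><end>'
Greedy '<.*>' starts at first '<' and extends to the LAST '>': '<xabaaa><end>' (13 chars)
Lazy '<.*?>' starts at first '<' and stops at the FIRST '>': '<xabaaa>' (8 chars)

8


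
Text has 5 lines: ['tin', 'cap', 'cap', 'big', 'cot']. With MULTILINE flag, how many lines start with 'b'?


With MULTILINE flag, ^ matches the start of each line.
Lines: ['tin', 'cap', 'cap', 'big', 'cot']
Checking which lines start with 'b':
  Line 1: 'tin' -> no
  Line 2: 'cap' -> no
  Line 3: 'cap' -> no
  Line 4: 'big' -> MATCH
  Line 5: 'cot' -> no
Matching lines: ['big']
Count: 1

1


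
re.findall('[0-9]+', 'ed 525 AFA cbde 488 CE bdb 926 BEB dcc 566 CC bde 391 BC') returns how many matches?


Pattern '[0-9]+' finds one or more digits.
Text: 'ed 525 AFA cbde 488 CE bdb 926 BEB dcc 566 CC bde 391 BC'
Scanning for matches:
  Match 1: '525'
  Match 2: '488'
  Match 3: '926'
  Match 4: '566'
  Match 5: '391'
Total matches: 5

5


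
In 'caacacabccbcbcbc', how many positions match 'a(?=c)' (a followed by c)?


Lookahead 'a(?=c)' matches 'a' only when followed by 'c'.
String: 'caacacabccbcbcbc'
Checking each position where char is 'a':
  pos 1: 'a' -> no (next='a')
  pos 2: 'a' -> MATCH (next='c')
  pos 4: 'a' -> MATCH (next='c')
  pos 6: 'a' -> no (next='b')
Matching positions: [2, 4]
Count: 2

2


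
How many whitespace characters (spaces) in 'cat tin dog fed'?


\s matches whitespace characters (spaces, tabs, etc.).
Text: 'cat tin dog fed'
This text has 4 words separated by spaces.
Number of spaces = number of words - 1 = 4 - 1 = 3

3


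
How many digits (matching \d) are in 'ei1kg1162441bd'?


\d matches any digit 0-9.
Scanning 'ei1kg1162441bd':
  pos 2: '1' -> DIGIT
  pos 5: '1' -> DIGIT
  pos 6: '1' -> DIGIT
  pos 7: '6' -> DIGIT
  pos 8: '2' -> DIGIT
  pos 9: '4' -> DIGIT
  pos 10: '4' -> DIGIT
  pos 11: '1' -> DIGIT
Digits found: ['1', '1', '1', '6', '2', '4', '4', '1']
Total: 8

8


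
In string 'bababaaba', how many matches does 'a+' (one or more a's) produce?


Pattern 'a+' matches one or more consecutive a's.
String: 'bababaaba'
Scanning for runs of a:
  Match 1: 'a' (length 1)
  Match 2: 'a' (length 1)
  Match 3: 'aa' (length 2)
  Match 4: 'a' (length 1)
Total matches: 4

4


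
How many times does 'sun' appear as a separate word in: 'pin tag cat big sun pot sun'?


Scanning each word for exact match 'sun':
  Word 1: 'pin' -> no
  Word 2: 'tag' -> no
  Word 3: 'cat' -> no
  Word 4: 'big' -> no
  Word 5: 'sun' -> MATCH
  Word 6: 'pot' -> no
  Word 7: 'sun' -> MATCH
Total matches: 2

2


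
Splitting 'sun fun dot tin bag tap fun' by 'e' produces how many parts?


Splitting by 'e' breaks the string at each occurrence of the separator.
Text: 'sun fun dot tin bag tap fun'
Parts after split:
  Part 1: 'sun fun dot tin bag tap fun'
Total parts: 1

1


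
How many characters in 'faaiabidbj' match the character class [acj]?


Character class [acj] matches any of: {a, c, j}
Scanning string 'faaiabidbj' character by character:
  pos 0: 'f' -> no
  pos 1: 'a' -> MATCH
  pos 2: 'a' -> MATCH
  pos 3: 'i' -> no
  pos 4: 'a' -> MATCH
  pos 5: 'b' -> no
  pos 6: 'i' -> no
  pos 7: 'd' -> no
  pos 8: 'b' -> no
  pos 9: 'j' -> MATCH
Total matches: 4

4


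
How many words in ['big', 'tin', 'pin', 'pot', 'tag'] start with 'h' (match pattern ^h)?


Pattern ^h anchors to start of word. Check which words begin with 'h':
  'big' -> no
  'tin' -> no
  'pin' -> no
  'pot' -> no
  'tag' -> no
Matching words: []
Count: 0

0


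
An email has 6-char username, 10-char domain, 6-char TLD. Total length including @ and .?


An email address has format: username@domain.tld
Username length: 6
'@' character: 1
Domain length: 10
'.' character: 1
TLD length: 6
Total = 6 + 1 + 10 + 1 + 6 = 24

24


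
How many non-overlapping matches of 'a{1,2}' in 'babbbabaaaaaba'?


Pattern 'a{1,2}' matches between 1 and 2 consecutive a's (greedy).
String: 'babbbabaaaaaba'
Finding runs of a's and applying greedy matching:
  Run at pos 1: 'a' (length 1)
  Run at pos 5: 'a' (length 1)
  Run at pos 7: 'aaaaa' (length 5)
  Run at pos 13: 'a' (length 1)
Matches: ['a', 'a', 'aa', 'aa', 'a', 'a']
Count: 6

6


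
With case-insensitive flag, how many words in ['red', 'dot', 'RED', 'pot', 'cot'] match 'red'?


Case-insensitive matching: compare each word's lowercase form to 'red'.
  'red' -> lower='red' -> MATCH
  'dot' -> lower='dot' -> no
  'RED' -> lower='red' -> MATCH
  'pot' -> lower='pot' -> no
  'cot' -> lower='cot' -> no
Matches: ['red', 'RED']
Count: 2

2


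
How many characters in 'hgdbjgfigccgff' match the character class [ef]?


Character class [ef] matches any of: {e, f}
Scanning string 'hgdbjgfigccgff' character by character:
  pos 0: 'h' -> no
  pos 1: 'g' -> no
  pos 2: 'd' -> no
  pos 3: 'b' -> no
  pos 4: 'j' -> no
  pos 5: 'g' -> no
  pos 6: 'f' -> MATCH
  pos 7: 'i' -> no
  pos 8: 'g' -> no
  pos 9: 'c' -> no
  pos 10: 'c' -> no
  pos 11: 'g' -> no
  pos 12: 'f' -> MATCH
  pos 13: 'f' -> MATCH
Total matches: 3

3


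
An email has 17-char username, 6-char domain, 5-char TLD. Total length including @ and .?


An email address has format: username@domain.tld
Username length: 17
'@' character: 1
Domain length: 6
'.' character: 1
TLD length: 5
Total = 17 + 1 + 6 + 1 + 5 = 30

30


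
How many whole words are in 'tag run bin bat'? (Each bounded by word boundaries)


Word boundaries (\b) mark the start/end of each word.
Text: 'tag run bin bat'
Splitting by whitespace:
  Word 1: 'tag'
  Word 2: 'run'
  Word 3: 'bin'
  Word 4: 'bat'
Total whole words: 4

4


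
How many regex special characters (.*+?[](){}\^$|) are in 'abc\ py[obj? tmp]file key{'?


Regex special characters are: . * + ? [ ] ( ) { } \ ^ $ |
Scanning 'abc\ py[obj? tmp]file key{':
  pos 3: '\' -> SPECIAL
  pos 7: '[' -> SPECIAL
  pos 11: '?' -> SPECIAL
  pos 16: ']' -> SPECIAL
  pos 25: '{' -> SPECIAL
Special chars found: ['\\', '[', '?', ']', '{']
Total: 5

5


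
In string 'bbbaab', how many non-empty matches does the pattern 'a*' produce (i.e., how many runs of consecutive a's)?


Pattern 'a*' matches zero or more a's. We want non-empty runs of consecutive a's.
String: 'bbbaab'
Walking through the string to find runs of a's:
  Run 1: positions 3-4 -> 'aa'
Non-empty runs found: ['aa']
Count: 1

1


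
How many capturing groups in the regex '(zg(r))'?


To count capturing groups, count each '(' that starts a group.
Pattern: '(zg(r))'
Walking through the pattern:
  Position 0: '(' -> group #1
  Position 3: '(' -> group #2
Total capturing groups: 2

2


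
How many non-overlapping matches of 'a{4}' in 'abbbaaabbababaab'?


Pattern 'a{4}' matches exactly 4 consecutive a's (greedy, non-overlapping).
String: 'abbbaaabbababaab'
Scanning for runs of a's:
  Run at pos 0: 'a' (length 1) -> 0 match(es)
  Run at pos 4: 'aaa' (length 3) -> 0 match(es)
  Run at pos 9: 'a' (length 1) -> 0 match(es)
  Run at pos 11: 'a' (length 1) -> 0 match(es)
  Run at pos 13: 'aa' (length 2) -> 0 match(es)
Matches found: []
Total: 0

0


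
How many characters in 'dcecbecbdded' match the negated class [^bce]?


Negated class [^bce] matches any char NOT in {b, c, e}
Scanning 'dcecbecbdded':
  pos 0: 'd' -> MATCH
  pos 1: 'c' -> no (excluded)
  pos 2: 'e' -> no (excluded)
  pos 3: 'c' -> no (excluded)
  pos 4: 'b' -> no (excluded)
  pos 5: 'e' -> no (excluded)
  pos 6: 'c' -> no (excluded)
  pos 7: 'b' -> no (excluded)
  pos 8: 'd' -> MATCH
  pos 9: 'd' -> MATCH
  pos 10: 'e' -> no (excluded)
  pos 11: 'd' -> MATCH
Total matches: 4

4


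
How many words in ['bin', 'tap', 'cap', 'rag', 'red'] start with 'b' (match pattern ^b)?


Pattern ^b anchors to start of word. Check which words begin with 'b':
  'bin' -> MATCH (starts with 'b')
  'tap' -> no
  'cap' -> no
  'rag' -> no
  'red' -> no
Matching words: ['bin']
Count: 1

1


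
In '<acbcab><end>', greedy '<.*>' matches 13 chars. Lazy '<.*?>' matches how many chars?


Greedy '<.*>' tries to match as MUCH as possible.
Lazy '<.*?>' tries to match as LITTLE as possible.

String: '<acbcab><end>'
Greedy '<.*>' starts at first '<' and extends to the LAST '>': '<acbcab><end>' (13 chars)
Lazy '<.*?>' starts at first '<' and stops at the FIRST '>': '<acbcab>' (8 chars)

8


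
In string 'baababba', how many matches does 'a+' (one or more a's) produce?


Pattern 'a+' matches one or more consecutive a's.
String: 'baababba'
Scanning for runs of a:
  Match 1: 'aa' (length 2)
  Match 2: 'a' (length 1)
  Match 3: 'a' (length 1)
Total matches: 3

3


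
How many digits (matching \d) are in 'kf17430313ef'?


\d matches any digit 0-9.
Scanning 'kf17430313ef':
  pos 2: '1' -> DIGIT
  pos 3: '7' -> DIGIT
  pos 4: '4' -> DIGIT
  pos 5: '3' -> DIGIT
  pos 6: '0' -> DIGIT
  pos 7: '3' -> DIGIT
  pos 8: '1' -> DIGIT
  pos 9: '3' -> DIGIT
Digits found: ['1', '7', '4', '3', '0', '3', '1', '3']
Total: 8

8


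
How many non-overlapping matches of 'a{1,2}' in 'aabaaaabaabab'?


Pattern 'a{1,2}' matches between 1 and 2 consecutive a's (greedy).
String: 'aabaaaabaabab'
Finding runs of a's and applying greedy matching:
  Run at pos 0: 'aa' (length 2)
  Run at pos 3: 'aaaa' (length 4)
  Run at pos 8: 'aa' (length 2)
  Run at pos 11: 'a' (length 1)
Matches: ['aa', 'aa', 'aa', 'aa', 'a']
Count: 5

5


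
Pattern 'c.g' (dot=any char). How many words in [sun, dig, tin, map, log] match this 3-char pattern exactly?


Pattern 'c.g' means: starts with 'c', any single char, ends with 'g'.
Checking each word (must be exactly 3 chars):
  'sun' (len=3): no
  'dig' (len=3): no
  'tin' (len=3): no
  'map' (len=3): no
  'log' (len=3): no
Matching words: []
Total: 0

0


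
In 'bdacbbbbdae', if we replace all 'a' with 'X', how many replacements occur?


re.sub('a', 'X', text) replaces every occurrence of 'a' with 'X'.
Text: 'bdacbbbbdae'
Scanning for 'a':
  pos 2: 'a' -> replacement #1
  pos 9: 'a' -> replacement #2
Total replacements: 2

2


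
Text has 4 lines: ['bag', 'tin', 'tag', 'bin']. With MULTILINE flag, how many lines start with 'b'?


With MULTILINE flag, ^ matches the start of each line.
Lines: ['bag', 'tin', 'tag', 'bin']
Checking which lines start with 'b':
  Line 1: 'bag' -> MATCH
  Line 2: 'tin' -> no
  Line 3: 'tag' -> no
  Line 4: 'bin' -> MATCH
Matching lines: ['bag', 'bin']
Count: 2

2


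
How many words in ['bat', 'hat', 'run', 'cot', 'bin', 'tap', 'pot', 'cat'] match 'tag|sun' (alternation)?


Alternation 'tag|sun' matches either 'tag' or 'sun'.
Checking each word:
  'bat' -> no
  'hat' -> no
  'run' -> no
  'cot' -> no
  'bin' -> no
  'tap' -> no
  'pot' -> no
  'cat' -> no
Matches: []
Count: 0

0


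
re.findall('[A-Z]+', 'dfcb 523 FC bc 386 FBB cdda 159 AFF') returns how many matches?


Pattern '[A-Z]+' finds one or more uppercase letters.
Text: 'dfcb 523 FC bc 386 FBB cdda 159 AFF'
Scanning for matches:
  Match 1: 'FC'
  Match 2: 'FBB'
  Match 3: 'AFF'
Total matches: 3

3


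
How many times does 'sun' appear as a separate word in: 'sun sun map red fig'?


Scanning each word for exact match 'sun':
  Word 1: 'sun' -> MATCH
  Word 2: 'sun' -> MATCH
  Word 3: 'map' -> no
  Word 4: 'red' -> no
  Word 5: 'fig' -> no
Total matches: 2

2


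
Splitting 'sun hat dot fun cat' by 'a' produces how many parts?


Splitting by 'a' breaks the string at each occurrence of the separator.
Text: 'sun hat dot fun cat'
Parts after split:
  Part 1: 'sun h'
  Part 2: 't dot fun c'
  Part 3: 't'
Total parts: 3

3


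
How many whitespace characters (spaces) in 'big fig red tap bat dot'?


\s matches whitespace characters (spaces, tabs, etc.).
Text: 'big fig red tap bat dot'
This text has 6 words separated by spaces.
Number of spaces = number of words - 1 = 6 - 1 = 5

5


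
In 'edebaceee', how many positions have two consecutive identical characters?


Looking for consecutive identical characters in 'edebaceee':
  pos 0-1: 'e' vs 'd' -> different
  pos 1-2: 'd' vs 'e' -> different
  pos 2-3: 'e' vs 'b' -> different
  pos 3-4: 'b' vs 'a' -> different
  pos 4-5: 'a' vs 'c' -> different
  pos 5-6: 'c' vs 'e' -> different
  pos 6-7: 'e' vs 'e' -> MATCH ('ee')
  pos 7-8: 'e' vs 'e' -> MATCH ('ee')
Consecutive identical pairs: ['ee', 'ee']
Count: 2

2


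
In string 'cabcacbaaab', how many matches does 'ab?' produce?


Pattern 'ab?' matches 'a' optionally followed by 'b'.
String: 'cabcacbaaab'
Scanning left to right for 'a' then checking next char:
  Match 1: 'ab' (a followed by b)
  Match 2: 'a' (a not followed by b)
  Match 3: 'a' (a not followed by b)
  Match 4: 'a' (a not followed by b)
  Match 5: 'ab' (a followed by b)
Total matches: 5

5


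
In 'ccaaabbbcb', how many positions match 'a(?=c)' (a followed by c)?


Lookahead 'a(?=c)' matches 'a' only when followed by 'c'.
String: 'ccaaabbbcb'
Checking each position where char is 'a':
  pos 2: 'a' -> no (next='a')
  pos 3: 'a' -> no (next='a')
  pos 4: 'a' -> no (next='b')
Matching positions: []
Count: 0

0


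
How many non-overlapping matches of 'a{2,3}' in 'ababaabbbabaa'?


Pattern 'a{2,3}' matches between 2 and 3 consecutive a's (greedy).
String: 'ababaabbbabaa'
Finding runs of a's and applying greedy matching:
  Run at pos 0: 'a' (length 1)
  Run at pos 2: 'a' (length 1)
  Run at pos 4: 'aa' (length 2)
  Run at pos 9: 'a' (length 1)
  Run at pos 11: 'aa' (length 2)
Matches: ['aa', 'aa']
Count: 2

2


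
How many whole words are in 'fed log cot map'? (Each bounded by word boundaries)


Word boundaries (\b) mark the start/end of each word.
Text: 'fed log cot map'
Splitting by whitespace:
  Word 1: 'fed'
  Word 2: 'log'
  Word 3: 'cot'
  Word 4: 'map'
Total whole words: 4

4


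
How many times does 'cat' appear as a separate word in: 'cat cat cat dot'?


Scanning each word for exact match 'cat':
  Word 1: 'cat' -> MATCH
  Word 2: 'cat' -> MATCH
  Word 3: 'cat' -> MATCH
  Word 4: 'dot' -> no
Total matches: 3

3


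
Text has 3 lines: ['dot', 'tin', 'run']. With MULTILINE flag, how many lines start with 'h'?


With MULTILINE flag, ^ matches the start of each line.
Lines: ['dot', 'tin', 'run']
Checking which lines start with 'h':
  Line 1: 'dot' -> no
  Line 2: 'tin' -> no
  Line 3: 'run' -> no
Matching lines: []
Count: 0

0


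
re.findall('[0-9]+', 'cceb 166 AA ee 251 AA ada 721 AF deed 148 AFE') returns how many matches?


Pattern '[0-9]+' finds one or more digits.
Text: 'cceb 166 AA ee 251 AA ada 721 AF deed 148 AFE'
Scanning for matches:
  Match 1: '166'
  Match 2: '251'
  Match 3: '721'
  Match 4: '148'
Total matches: 4

4


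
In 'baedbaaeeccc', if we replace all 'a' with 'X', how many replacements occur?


re.sub('a', 'X', text) replaces every occurrence of 'a' with 'X'.
Text: 'baedbaaeeccc'
Scanning for 'a':
  pos 1: 'a' -> replacement #1
  pos 5: 'a' -> replacement #2
  pos 6: 'a' -> replacement #3
Total replacements: 3

3


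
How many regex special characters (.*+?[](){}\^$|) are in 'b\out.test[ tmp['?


Regex special characters are: . * + ? [ ] ( ) { } \ ^ $ |
Scanning 'b\out.test[ tmp[':
  pos 1: '\' -> SPECIAL
  pos 5: '.' -> SPECIAL
  pos 10: '[' -> SPECIAL
  pos 15: '[' -> SPECIAL
Special chars found: ['\\', '.', '[', '[']
Total: 4

4


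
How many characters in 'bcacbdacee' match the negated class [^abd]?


Negated class [^abd] matches any char NOT in {a, b, d}
Scanning 'bcacbdacee':
  pos 0: 'b' -> no (excluded)
  pos 1: 'c' -> MATCH
  pos 2: 'a' -> no (excluded)
  pos 3: 'c' -> MATCH
  pos 4: 'b' -> no (excluded)
  pos 5: 'd' -> no (excluded)
  pos 6: 'a' -> no (excluded)
  pos 7: 'c' -> MATCH
  pos 8: 'e' -> MATCH
  pos 9: 'e' -> MATCH
Total matches: 5

5


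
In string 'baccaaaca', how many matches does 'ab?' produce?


Pattern 'ab?' matches 'a' optionally followed by 'b'.
String: 'baccaaaca'
Scanning left to right for 'a' then checking next char:
  Match 1: 'a' (a not followed by b)
  Match 2: 'a' (a not followed by b)
  Match 3: 'a' (a not followed by b)
  Match 4: 'a' (a not followed by b)
  Match 5: 'a' (a not followed by b)
Total matches: 5

5


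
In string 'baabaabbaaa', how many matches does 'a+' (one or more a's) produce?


Pattern 'a+' matches one or more consecutive a's.
String: 'baabaabbaaa'
Scanning for runs of a:
  Match 1: 'aa' (length 2)
  Match 2: 'aa' (length 2)
  Match 3: 'aaa' (length 3)
Total matches: 3

3


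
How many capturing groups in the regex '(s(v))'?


To count capturing groups, count each '(' that starts a group.
Pattern: '(s(v))'
Walking through the pattern:
  Position 0: '(' -> group #1
  Position 2: '(' -> group #2
Total capturing groups: 2

2


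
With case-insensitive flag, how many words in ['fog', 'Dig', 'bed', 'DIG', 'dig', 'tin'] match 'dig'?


Case-insensitive matching: compare each word's lowercase form to 'dig'.
  'fog' -> lower='fog' -> no
  'Dig' -> lower='dig' -> MATCH
  'bed' -> lower='bed' -> no
  'DIG' -> lower='dig' -> MATCH
  'dig' -> lower='dig' -> MATCH
  'tin' -> lower='tin' -> no
Matches: ['Dig', 'DIG', 'dig']
Count: 3

3


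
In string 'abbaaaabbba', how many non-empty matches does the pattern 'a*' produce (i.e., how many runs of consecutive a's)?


Pattern 'a*' matches zero or more a's. We want non-empty runs of consecutive a's.
String: 'abbaaaabbba'
Walking through the string to find runs of a's:
  Run 1: positions 0-0 -> 'a'
  Run 2: positions 3-6 -> 'aaaa'
  Run 3: positions 10-10 -> 'a'
Non-empty runs found: ['a', 'aaaa', 'a']
Count: 3

3


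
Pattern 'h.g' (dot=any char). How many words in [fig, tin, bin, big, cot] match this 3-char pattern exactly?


Pattern 'h.g' means: starts with 'h', any single char, ends with 'g'.
Checking each word (must be exactly 3 chars):
  'fig' (len=3): no
  'tin' (len=3): no
  'bin' (len=3): no
  'big' (len=3): no
  'cot' (len=3): no
Matching words: []
Total: 0

0


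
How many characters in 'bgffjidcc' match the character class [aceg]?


Character class [aceg] matches any of: {a, c, e, g}
Scanning string 'bgffjidcc' character by character:
  pos 0: 'b' -> no
  pos 1: 'g' -> MATCH
  pos 2: 'f' -> no
  pos 3: 'f' -> no
  pos 4: 'j' -> no
  pos 5: 'i' -> no
  pos 6: 'd' -> no
  pos 7: 'c' -> MATCH
  pos 8: 'c' -> MATCH
Total matches: 3

3


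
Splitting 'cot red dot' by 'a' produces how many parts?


Splitting by 'a' breaks the string at each occurrence of the separator.
Text: 'cot red dot'
Parts after split:
  Part 1: 'cot red dot'
Total parts: 1

1


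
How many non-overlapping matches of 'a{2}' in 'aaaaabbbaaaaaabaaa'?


Pattern 'a{2}' matches exactly 2 consecutive a's (greedy, non-overlapping).
String: 'aaaaabbbaaaaaabaaa'
Scanning for runs of a's:
  Run at pos 0: 'aaaaa' (length 5) -> 2 match(es)
  Run at pos 8: 'aaaaaa' (length 6) -> 3 match(es)
  Run at pos 15: 'aaa' (length 3) -> 1 match(es)
Matches found: ['aa', 'aa', 'aa', 'aa', 'aa', 'aa']
Total: 6

6


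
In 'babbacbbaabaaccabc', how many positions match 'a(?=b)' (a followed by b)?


Lookahead 'a(?=b)' matches 'a' only when followed by 'b'.
String: 'babbacbbaabaaccabc'
Checking each position where char is 'a':
  pos 1: 'a' -> MATCH (next='b')
  pos 4: 'a' -> no (next='c')
  pos 8: 'a' -> no (next='a')
  pos 9: 'a' -> MATCH (next='b')
  pos 11: 'a' -> no (next='a')
  pos 12: 'a' -> no (next='c')
  pos 15: 'a' -> MATCH (next='b')
Matching positions: [1, 9, 15]
Count: 3

3


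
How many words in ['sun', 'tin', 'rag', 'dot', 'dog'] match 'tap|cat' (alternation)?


Alternation 'tap|cat' matches either 'tap' or 'cat'.
Checking each word:
  'sun' -> no
  'tin' -> no
  'rag' -> no
  'dot' -> no
  'dog' -> no
Matches: []
Count: 0

0


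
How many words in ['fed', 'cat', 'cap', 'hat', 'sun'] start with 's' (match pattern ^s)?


Pattern ^s anchors to start of word. Check which words begin with 's':
  'fed' -> no
  'cat' -> no
  'cap' -> no
  'hat' -> no
  'sun' -> MATCH (starts with 's')
Matching words: ['sun']
Count: 1

1


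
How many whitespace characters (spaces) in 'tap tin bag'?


\s matches whitespace characters (spaces, tabs, etc.).
Text: 'tap tin bag'
This text has 3 words separated by spaces.
Number of spaces = number of words - 1 = 3 - 1 = 2

2


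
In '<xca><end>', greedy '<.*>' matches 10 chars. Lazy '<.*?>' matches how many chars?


Greedy '<.*>' tries to match as MUCH as possible.
Lazy '<.*?>' tries to match as LITTLE as possible.

String: '<xca><end>'
Greedy '<.*>' starts at first '<' and extends to the LAST '>': '<xca><end>' (10 chars)
Lazy '<.*?>' starts at first '<' and stops at the FIRST '>': '<xca>' (5 chars)

5


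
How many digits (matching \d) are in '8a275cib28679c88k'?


\d matches any digit 0-9.
Scanning '8a275cib28679c88k':
  pos 0: '8' -> DIGIT
  pos 2: '2' -> DIGIT
  pos 3: '7' -> DIGIT
  pos 4: '5' -> DIGIT
  pos 8: '2' -> DIGIT
  pos 9: '8' -> DIGIT
  pos 10: '6' -> DIGIT
  pos 11: '7' -> DIGIT
  pos 12: '9' -> DIGIT
  pos 14: '8' -> DIGIT
  pos 15: '8' -> DIGIT
Digits found: ['8', '2', '7', '5', '2', '8', '6', '7', '9', '8', '8']
Total: 11

11


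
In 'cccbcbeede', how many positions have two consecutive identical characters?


Looking for consecutive identical characters in 'cccbcbeede':
  pos 0-1: 'c' vs 'c' -> MATCH ('cc')
  pos 1-2: 'c' vs 'c' -> MATCH ('cc')
  pos 2-3: 'c' vs 'b' -> different
  pos 3-4: 'b' vs 'c' -> different
  pos 4-5: 'c' vs 'b' -> different
  pos 5-6: 'b' vs 'e' -> different
  pos 6-7: 'e' vs 'e' -> MATCH ('ee')
  pos 7-8: 'e' vs 'd' -> different
  pos 8-9: 'd' vs 'e' -> different
Consecutive identical pairs: ['cc', 'cc', 'ee']
Count: 3

3


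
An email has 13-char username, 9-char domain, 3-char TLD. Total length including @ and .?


An email address has format: username@domain.tld
Username length: 13
'@' character: 1
Domain length: 9
'.' character: 1
TLD length: 3
Total = 13 + 1 + 9 + 1 + 3 = 27

27


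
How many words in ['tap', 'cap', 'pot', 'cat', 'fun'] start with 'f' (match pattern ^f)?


Pattern ^f anchors to start of word. Check which words begin with 'f':
  'tap' -> no
  'cap' -> no
  'pot' -> no
  'cat' -> no
  'fun' -> MATCH (starts with 'f')
Matching words: ['fun']
Count: 1

1


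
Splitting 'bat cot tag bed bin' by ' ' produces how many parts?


Splitting by ' ' breaks the string at each occurrence of the separator.
Text: 'bat cot tag bed bin'
Parts after split:
  Part 1: 'bat'
  Part 2: 'cot'
  Part 3: 'tag'
  Part 4: 'bed'
  Part 5: 'bin'
Total parts: 5

5


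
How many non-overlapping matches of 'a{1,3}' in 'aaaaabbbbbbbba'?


Pattern 'a{1,3}' matches between 1 and 3 consecutive a's (greedy).
String: 'aaaaabbbbbbbba'
Finding runs of a's and applying greedy matching:
  Run at pos 0: 'aaaaa' (length 5)
  Run at pos 13: 'a' (length 1)
Matches: ['aaa', 'aa', 'a']
Count: 3

3


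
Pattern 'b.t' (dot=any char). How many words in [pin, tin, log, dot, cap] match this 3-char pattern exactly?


Pattern 'b.t' means: starts with 'b', any single char, ends with 't'.
Checking each word (must be exactly 3 chars):
  'pin' (len=3): no
  'tin' (len=3): no
  'log' (len=3): no
  'dot' (len=3): no
  'cap' (len=3): no
Matching words: []
Total: 0

0
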